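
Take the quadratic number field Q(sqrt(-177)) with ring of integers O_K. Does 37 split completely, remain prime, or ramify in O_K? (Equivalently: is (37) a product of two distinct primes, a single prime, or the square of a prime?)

inert — (37) stays prime in O_K

d = -177 ≡ 3 (mod 4), so O_K = ℤ[√-177] and disc(K) = 4d = -708.
disc(K) = -708 is not divisible by 37; 37 is unramified.
Euler's criterion: (-177)^18 mod 37 = 36. Thus (-177|37) = -1.
d is a non-residue mod p, hence 37 remains inert in O_K.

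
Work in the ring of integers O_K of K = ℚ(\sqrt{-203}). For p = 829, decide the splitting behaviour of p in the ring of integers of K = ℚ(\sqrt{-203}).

-203 mod 4 = 1, hence disc K = -203 and O_K = ℤ[(1+√-203)/2].
Since gcd(829, -203) = 1 the prime 829 does not ramify.
Legendre symbol by Euler's criterion: (-203/829) ≡ (-203)^414 ≡ 1 (mod 829), i.e. (-203/829) = 1.
Legendre symbol 1 ⇒ 829 is split.

split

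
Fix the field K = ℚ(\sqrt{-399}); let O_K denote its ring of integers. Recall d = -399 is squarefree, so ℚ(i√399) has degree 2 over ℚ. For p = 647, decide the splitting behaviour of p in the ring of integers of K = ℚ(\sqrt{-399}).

d = -399 ≡ 1 (mod 4), so O_K = ℤ[(1+√-399)/2] and disc(K) = d = -399.
disc(K) = -399 is not divisible by 647; 647 is unramified.
(-399/647) = 248^323 mod 647 = 1, giving Legendre symbol 1.
Legendre symbol 1 ⇒ 647 is split.

647 splits in O_K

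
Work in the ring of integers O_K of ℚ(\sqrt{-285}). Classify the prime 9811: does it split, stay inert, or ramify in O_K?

remains prime (inert)

d = -285 ≡ 3 (mod 4), so O_K = ℤ[√-285] and disc(K) = 4d = -1140.
disc(K) = -1140 is not divisible by 9811; 9811 is unramified.
Legendre symbol by Euler's criterion: (-285/9811) ≡ (-285)^4905 ≡ 9810 (mod 9811), i.e. (-285/9811) = -1.
(-285/9811) = -1, so 9811 is inert.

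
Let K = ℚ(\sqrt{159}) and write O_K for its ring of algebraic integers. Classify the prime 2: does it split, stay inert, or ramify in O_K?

Since 159 ≢ 1 mod 4, the ring of integers is ℤ[√159] with discriminant 4·159 = 636.
Ramification test: 2 | 636. The prime 2 ramifies in K.

ramifies in O_K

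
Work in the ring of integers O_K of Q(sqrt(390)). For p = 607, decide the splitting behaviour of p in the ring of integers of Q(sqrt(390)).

390 mod 4 = 2, hence disc K = 4·390 = 1560 and O_K = ℤ[√390].
Since gcd(607, 1560) = 1 the prime 607 does not ramify.
Legendre symbol by Euler's criterion: (390/607) ≡ 390^303 ≡ 1 (mod 607), i.e. (390/607) = 1.
d is a quadratic residue mod p, hence 607 splits in O_K.

splits completely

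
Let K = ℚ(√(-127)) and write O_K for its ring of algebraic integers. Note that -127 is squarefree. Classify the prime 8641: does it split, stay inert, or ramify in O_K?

Since -127 ≡ 1 mod 4, the ring of integers is ℤ[(1+√-127)/2] with discriminant -127.
Since gcd(8641, -127) = 1 the prime 8641 does not ramify.
Legendre symbol by Euler's criterion: (-127/8641) ≡ (-127)^4320 ≡ 8640 (mod 8641), i.e. (-127/8641) = -1.
(-127/8641) = -1, so 8641 is inert.

inert — (8641) stays prime in O_K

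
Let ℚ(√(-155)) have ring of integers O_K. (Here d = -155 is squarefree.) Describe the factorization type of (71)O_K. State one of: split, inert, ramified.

p splits

-155 mod 4 = 1, hence disc K = -155 and O_K = ℤ[(1+√-155)/2].
disc(K) = -155 is not divisible by 71; 71 is unramified.
Legendre symbol by Euler's criterion: (-155/71) ≡ (-155)^35 ≡ 1 (mod 71), i.e. (-155/71) = 1.
d is a quadratic residue mod p, hence 71 splits in O_K.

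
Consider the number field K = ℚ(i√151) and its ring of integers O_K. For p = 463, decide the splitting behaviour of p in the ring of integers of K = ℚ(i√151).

-151 mod 4 = 1, hence disc K = -151 and O_K = ℤ[(1+√-151)/2].
463 ∤ -151, so 463 is unramified.
(-151/463) = 312^231 mod 463 = 1, giving Legendre symbol 1.
d is a quadratic residue mod p, hence 463 splits in O_K.

463 splits in O_K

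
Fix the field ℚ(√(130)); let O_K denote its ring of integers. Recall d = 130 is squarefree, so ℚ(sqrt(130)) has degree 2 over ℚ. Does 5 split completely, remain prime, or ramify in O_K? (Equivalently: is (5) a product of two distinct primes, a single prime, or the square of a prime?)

5 is ramified

d = 130 ≡ 2 (mod 4), so O_K = ℤ[√130] and disc(K) = 4d = 520.
disc(K) = 520 = 5·104, so p = 5 is ramified.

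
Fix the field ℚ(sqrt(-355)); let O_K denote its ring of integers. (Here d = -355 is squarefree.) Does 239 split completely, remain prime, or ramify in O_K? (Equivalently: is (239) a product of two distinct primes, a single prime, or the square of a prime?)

-355 mod 4 = 1, hence disc K = -355 and O_K = ℤ[(1+√-355)/2].
Since gcd(239, -355) = 1 the prime 239 does not ramify.
Euler's criterion: (-355)^119 mod 239 = 238. Thus (-355|239) = -1.
Legendre symbol -1 ⇒ 239 is inert.

remains prime (inert)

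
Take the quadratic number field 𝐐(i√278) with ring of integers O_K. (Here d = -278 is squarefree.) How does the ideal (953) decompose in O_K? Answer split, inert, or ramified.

d = -278 ≡ 2 (mod 4), so O_K = ℤ[√-278] and disc(K) = 4d = -1112.
953 ∤ -1112, so 953 is unramified.
Legendre symbol by Euler's criterion: (-278/953) ≡ (-278)^476 ≡ 952 (mod 953), i.e. (-278/953) = -1.
Legendre symbol -1 ⇒ 953 is inert.

inert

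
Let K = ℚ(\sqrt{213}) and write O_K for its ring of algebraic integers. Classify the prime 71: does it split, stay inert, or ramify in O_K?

Since 213 ≡ 1 mod 4, the ring of integers is ℤ[(1+√213)/2] with discriminant 213.
Ramification test: 71 | 213. The prime 71 ramifies in K.

ramifies in O_K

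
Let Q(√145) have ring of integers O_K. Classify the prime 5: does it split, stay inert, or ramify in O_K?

Since 145 ≡ 1 mod 4, the ring of integers is ℤ[(1+√145)/2] with discriminant 145.
5 divides disc(K) = 145, so 5 ramifies.

p ramifies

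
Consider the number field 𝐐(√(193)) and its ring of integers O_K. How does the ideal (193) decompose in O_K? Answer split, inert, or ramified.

p ramifies

193 mod 4 = 1, hence disc K = 193 and O_K = ℤ[(1+√193)/2].
Ramification test: 193 | 193. The prime 193 ramifies in K.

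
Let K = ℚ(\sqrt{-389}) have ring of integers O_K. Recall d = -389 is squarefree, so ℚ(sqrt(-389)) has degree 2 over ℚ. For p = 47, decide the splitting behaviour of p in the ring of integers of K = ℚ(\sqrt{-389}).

-389 mod 4 = 3, hence disc K = 4·(-389) = -1556 and O_K = ℤ[√-389].
47 ∤ -1556, so 47 is unramified.
(-389/47) = 34^23 mod 47 = 1, giving Legendre symbol 1.
Legendre symbol 1 ⇒ 47 is split.

47 splits in O_K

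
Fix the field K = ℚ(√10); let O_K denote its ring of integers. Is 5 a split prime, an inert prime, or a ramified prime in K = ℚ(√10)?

ramified

d = 10 ≡ 2 (mod 4), so O_K = ℤ[√10] and disc(K) = 4d = 40.
5 divides disc(K) = 40, so 5 ramifies.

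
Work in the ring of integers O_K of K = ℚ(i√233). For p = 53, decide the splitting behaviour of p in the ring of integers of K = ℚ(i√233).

p is inert

-233 mod 4 = 3, hence disc K = 4·(-233) = -932 and O_K = ℤ[√-233].
disc(K) = -932 is not divisible by 53; 53 is unramified.
Compute (-233/53) via Euler: 32^((53-1)/2) mod 53 = 52, so (-233/53) = -1.
d is a non-residue mod p, hence 53 remains inert in O_K.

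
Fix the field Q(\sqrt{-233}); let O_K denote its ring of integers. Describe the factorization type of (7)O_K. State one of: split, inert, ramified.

remains prime (inert)

Since -233 ≢ 1 mod 4, the ring of integers is ℤ[√-233] with discriminant 4·(-233) = -932.
Since gcd(7, -932) = 1 the prime 7 does not ramify.
(-233/7) = 5^3 mod 7 = 6, giving Legendre symbol -1.
d is a non-residue mod p, hence 7 remains inert in O_K.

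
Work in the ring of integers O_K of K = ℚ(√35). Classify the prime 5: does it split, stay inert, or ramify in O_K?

5 is ramified

d = 35 ≡ 3 (mod 4), so O_K = ℤ[√35] and disc(K) = 4d = 140.
5 divides disc(K) = 140, so 5 ramifies.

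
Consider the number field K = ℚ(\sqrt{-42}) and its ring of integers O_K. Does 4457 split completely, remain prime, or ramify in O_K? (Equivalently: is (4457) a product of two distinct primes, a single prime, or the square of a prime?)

split

-42 mod 4 = 2, hence disc K = 4·(-42) = -168 and O_K = ℤ[√-42].
4457 ∤ -168, so 4457 is unramified.
Compute (-42/4457) via Euler: 4415^((4457-1)/2) mod 4457 = 1, so (-42/4457) = 1.
(-42/4457) = 1, so 4457 splits.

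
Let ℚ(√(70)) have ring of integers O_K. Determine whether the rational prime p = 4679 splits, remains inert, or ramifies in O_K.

splits completely

Since 70 ≢ 1 mod 4, the ring of integers is ℤ[√70] with discriminant 4·70 = 280.
4679 ∤ 280, so 4679 is unramified.
Compute (70/4679) via Euler: 70^((4679-1)/2) mod 4679 = 1, so (70/4679) = 1.
d is a quadratic residue mod p, hence 4679 splits in O_K.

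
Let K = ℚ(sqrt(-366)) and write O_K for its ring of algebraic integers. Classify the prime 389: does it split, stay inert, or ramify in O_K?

-366 mod 4 = 2, hence disc K = 4·(-366) = -1464 and O_K = ℤ[√-366].
disc(K) = -1464 is not divisible by 389; 389 is unramified.
Compute (-366/389) via Euler: 23^((389-1)/2) mod 389 = 388, so (-366/389) = -1.
(-366/389) = -1, so 389 is inert.

389 remains inert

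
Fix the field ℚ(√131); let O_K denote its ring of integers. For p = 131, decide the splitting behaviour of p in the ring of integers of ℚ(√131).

d = 131 ≡ 3 (mod 4), so O_K = ℤ[√131] and disc(K) = 4d = 524.
131 divides disc(K) = 524, so 131 ramifies.

ramified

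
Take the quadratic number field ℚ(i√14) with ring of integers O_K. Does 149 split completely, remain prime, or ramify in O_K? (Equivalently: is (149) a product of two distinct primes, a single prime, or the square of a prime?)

Since -14 ≢ 1 mod 4, the ring of integers is ℤ[√-14] with discriminant 4·(-14) = -56.
Since gcd(149, -56) = 1 the prime 149 does not ramify.
(-14/149) = 135^74 mod 149 = 148, giving Legendre symbol -1.
Legendre symbol -1 ⇒ 149 is inert.

inert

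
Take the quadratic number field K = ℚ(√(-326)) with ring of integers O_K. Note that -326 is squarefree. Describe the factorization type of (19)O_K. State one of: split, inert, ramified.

p splits

d = -326 ≡ 2 (mod 4), so O_K = ℤ[√-326] and disc(K) = 4d = -1304.
disc(K) = -1304 is not divisible by 19; 19 is unramified.
Euler's criterion: (-326)^9 mod 19 = 1. Thus (-326|19) = 1.
(-326/19) = 1, so 19 splits.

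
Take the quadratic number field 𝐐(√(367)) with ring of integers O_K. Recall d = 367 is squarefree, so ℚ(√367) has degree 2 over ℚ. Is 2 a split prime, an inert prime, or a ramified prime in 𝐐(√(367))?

ramified

d = 367 ≡ 3 (mod 4), so O_K = ℤ[√367] and disc(K) = 4d = 1468.
Ramification test: 2 | 1468. The prime 2 ramifies in K.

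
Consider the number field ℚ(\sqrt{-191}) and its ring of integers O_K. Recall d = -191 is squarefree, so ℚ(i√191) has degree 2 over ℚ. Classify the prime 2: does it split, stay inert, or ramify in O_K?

Since -191 ≡ 1 mod 4, the ring of integers is ℤ[(1+√-191)/2] with discriminant -191.
2 ∤ -191, so 2 is unramified.
For p = 2 with d ≡ 1 (mod 4): d mod 8 = 1, so 2 splits.

splits completely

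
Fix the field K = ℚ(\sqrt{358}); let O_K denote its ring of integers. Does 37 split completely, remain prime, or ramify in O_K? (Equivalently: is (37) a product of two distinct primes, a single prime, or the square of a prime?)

Since 358 ≢ 1 mod 4, the ring of integers is ℤ[√358] with discriminant 4·358 = 1432.
37 ∤ 1432, so 37 is unramified.
Legendre symbol by Euler's criterion: (358/37) ≡ 358^18 ≡ 1 (mod 37), i.e. (358/37) = 1.
Legendre symbol 1 ⇒ 37 is split.

split — (37) = 𝔭₁𝔭₂ with 𝔭₁ ≠ 𝔭₂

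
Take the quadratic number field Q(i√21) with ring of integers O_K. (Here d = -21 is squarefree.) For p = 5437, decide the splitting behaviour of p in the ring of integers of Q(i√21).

p is inert

-21 mod 4 = 3, hence disc K = 4·(-21) = -84 and O_K = ℤ[√-21].
5437 ∤ -84, so 5437 is unramified.
Legendre symbol by Euler's criterion: (-21/5437) ≡ (-21)^2718 ≡ 5436 (mod 5437), i.e. (-21/5437) = -1.
d is a non-residue mod p, hence 5437 remains inert in O_K.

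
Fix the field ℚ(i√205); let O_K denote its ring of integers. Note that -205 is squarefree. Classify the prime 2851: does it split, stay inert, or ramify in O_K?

Since -205 ≢ 1 mod 4, the ring of integers is ℤ[√-205] with discriminant 4·(-205) = -820.
disc(K) = -820 is not divisible by 2851; 2851 is unramified.
Legendre symbol by Euler's criterion: (-205/2851) ≡ (-205)^1425 ≡ 1 (mod 2851), i.e. (-205/2851) = 1.
(-205/2851) = 1, so 2851 splits.

split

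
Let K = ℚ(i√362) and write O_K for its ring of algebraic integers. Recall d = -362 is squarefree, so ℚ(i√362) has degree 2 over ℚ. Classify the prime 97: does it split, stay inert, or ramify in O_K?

d = -362 ≡ 2 (mod 4), so O_K = ℤ[√-362] and disc(K) = 4d = -1448.
Since gcd(97, -1448) = 1 the prime 97 does not ramify.
Legendre symbol by Euler's criterion: (-362/97) ≡ (-362)^48 ≡ 96 (mod 97), i.e. (-362/97) = -1.
d is a non-residue mod p, hence 97 remains inert in O_K.

97 remains inert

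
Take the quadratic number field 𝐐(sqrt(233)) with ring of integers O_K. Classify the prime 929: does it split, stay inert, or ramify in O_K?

Since 233 ≡ 1 mod 4, the ring of integers is ℤ[(1+√233)/2] with discriminant 233.
929 ∤ 233, so 929 is unramified.
(233/929) = 233^464 mod 929 = 928, giving Legendre symbol -1.
(233/929) = -1, so 929 is inert.

p is inert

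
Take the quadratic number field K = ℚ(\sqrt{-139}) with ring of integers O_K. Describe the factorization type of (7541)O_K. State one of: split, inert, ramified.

split

Since -139 ≡ 1 mod 4, the ring of integers is ℤ[(1+√-139)/2] with discriminant -139.
7541 ∤ -139, so 7541 is unramified.
Euler's criterion: (-139)^3770 mod 7541 = 1. Thus (-139|7541) = 1.
Legendre symbol 1 ⇒ 7541 is split.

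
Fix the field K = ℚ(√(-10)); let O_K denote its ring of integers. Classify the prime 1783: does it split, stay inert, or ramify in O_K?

1783 splits in O_K

-10 mod 4 = 2, hence disc K = 4·(-10) = -40 and O_K = ℤ[√-10].
1783 ∤ -40, so 1783 is unramified.
Legendre symbol by Euler's criterion: (-10/1783) ≡ (-10)^891 ≡ 1 (mod 1783), i.e. (-10/1783) = 1.
Legendre symbol 1 ⇒ 1783 is split.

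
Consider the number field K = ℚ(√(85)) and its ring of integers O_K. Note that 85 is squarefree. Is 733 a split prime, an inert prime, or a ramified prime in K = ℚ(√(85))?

d = 85 ≡ 1 (mod 4), so O_K = ℤ[(1+√85)/2] and disc(K) = d = 85.
Since gcd(733, 85) = 1 the prime 733 does not ramify.
Compute (85/733) via Euler: 85^((733-1)/2) mod 733 = 732, so (85/733) = -1.
d is a non-residue mod p, hence 733 remains inert in O_K.

inert — (733) stays prime in O_K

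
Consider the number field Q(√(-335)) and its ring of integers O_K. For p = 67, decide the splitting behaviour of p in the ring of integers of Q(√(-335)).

ramifies in O_K

-335 mod 4 = 1, hence disc K = -335 and O_K = ℤ[(1+√-335)/2].
disc(K) = -335 = 67·(-5), so p = 67 is ramified.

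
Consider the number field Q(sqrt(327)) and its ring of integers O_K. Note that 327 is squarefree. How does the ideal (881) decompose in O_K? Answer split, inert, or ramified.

327 mod 4 = 3, hence disc K = 4·327 = 1308 and O_K = ℤ[√327].
Since gcd(881, 1308) = 1 the prime 881 does not ramify.
(327/881) = 327^440 mod 881 = 880, giving Legendre symbol -1.
d is a non-residue mod p, hence 881 remains inert in O_K.

inert — (881) stays prime in O_K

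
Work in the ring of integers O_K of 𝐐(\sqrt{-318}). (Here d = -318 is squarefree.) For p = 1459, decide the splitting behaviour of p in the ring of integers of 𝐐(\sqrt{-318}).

d = -318 ≡ 2 (mod 4), so O_K = ℤ[√-318] and disc(K) = 4d = -1272.
Since gcd(1459, -1272) = 1 the prime 1459 does not ramify.
Compute (-318/1459) via Euler: 1141^((1459-1)/2) mod 1459 = 1458, so (-318/1459) = -1.
Legendre symbol -1 ⇒ 1459 is inert.

1459 remains inert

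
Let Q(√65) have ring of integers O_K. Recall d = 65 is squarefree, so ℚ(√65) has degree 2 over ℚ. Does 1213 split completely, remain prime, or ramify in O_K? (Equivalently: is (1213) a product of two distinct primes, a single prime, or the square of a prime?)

1213 remains inert

Since 65 ≡ 1 mod 4, the ring of integers is ℤ[(1+√65)/2] with discriminant 65.
disc(K) = 65 is not divisible by 1213; 1213 is unramified.
Legendre symbol by Euler's criterion: (65/1213) ≡ 65^606 ≡ 1212 (mod 1213), i.e. (65/1213) = -1.
Legendre symbol -1 ⇒ 1213 is inert.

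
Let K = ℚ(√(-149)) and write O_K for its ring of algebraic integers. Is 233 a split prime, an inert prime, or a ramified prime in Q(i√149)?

-149 mod 4 = 3, hence disc K = 4·(-149) = -596 and O_K = ℤ[√-149].
disc(K) = -596 is not divisible by 233; 233 is unramified.
Legendre symbol by Euler's criterion: (-149/233) ≡ (-149)^116 ≡ 232 (mod 233), i.e. (-149/233) = -1.
d is a non-residue mod p, hence 233 remains inert in O_K.

p is inert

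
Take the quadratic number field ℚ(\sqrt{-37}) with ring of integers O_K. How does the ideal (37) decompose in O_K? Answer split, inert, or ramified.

37 is ramified

d = -37 ≡ 3 (mod 4), so O_K = ℤ[√-37] and disc(K) = 4d = -148.
Ramification test: 37 | -148. The prime 37 ramifies in K.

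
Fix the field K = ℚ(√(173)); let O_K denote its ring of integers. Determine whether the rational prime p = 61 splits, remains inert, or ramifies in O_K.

inert

Since 173 ≡ 1 mod 4, the ring of integers is ℤ[(1+√173)/2] with discriminant 173.
Since gcd(61, 173) = 1 the prime 61 does not ramify.
(173/61) = 51^30 mod 61 = 60, giving Legendre symbol -1.
d is a non-residue mod p, hence 61 remains inert in O_K.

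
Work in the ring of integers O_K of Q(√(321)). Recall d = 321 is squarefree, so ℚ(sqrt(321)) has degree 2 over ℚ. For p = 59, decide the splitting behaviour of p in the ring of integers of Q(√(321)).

split — (59) = 𝔭₁𝔭₂ with 𝔭₁ ≠ 𝔭₂

Since 321 ≡ 1 mod 4, the ring of integers is ℤ[(1+√321)/2] with discriminant 321.
disc(K) = 321 is not divisible by 59; 59 is unramified.
Compute (321/59) via Euler: 26^((59-1)/2) mod 59 = 1, so (321/59) = 1.
Legendre symbol 1 ⇒ 59 is split.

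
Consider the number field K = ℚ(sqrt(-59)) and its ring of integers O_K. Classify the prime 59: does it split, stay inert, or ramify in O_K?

59 is ramified

d = -59 ≡ 1 (mod 4), so O_K = ℤ[(1+√-59)/2] and disc(K) = d = -59.
59 divides disc(K) = -59, so 59 ramifies.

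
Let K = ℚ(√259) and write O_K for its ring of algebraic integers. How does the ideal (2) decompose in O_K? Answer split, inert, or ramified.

p ramifies

d = 259 ≡ 3 (mod 4), so O_K = ℤ[√259] and disc(K) = 4d = 1036.
disc(K) = 1036 = 2·518, so p = 2 is ramified.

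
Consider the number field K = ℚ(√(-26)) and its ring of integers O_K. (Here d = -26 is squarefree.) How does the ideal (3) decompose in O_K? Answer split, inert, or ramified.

split — (3) = 𝔭₁𝔭₂ with 𝔭₁ ≠ 𝔭₂

d = -26 ≡ 2 (mod 4), so O_K = ℤ[√-26] and disc(K) = 4d = -104.
3 ∤ -104, so 3 is unramified.
Legendre symbol by Euler's criterion: (-26/3) ≡ (-26)^1 ≡ 1 (mod 3), i.e. (-26/3) = 1.
d is a quadratic residue mod p, hence 3 splits in O_K.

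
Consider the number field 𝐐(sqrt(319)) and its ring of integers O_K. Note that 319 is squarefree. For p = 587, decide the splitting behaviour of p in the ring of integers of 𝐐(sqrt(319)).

remains prime (inert)

Since 319 ≢ 1 mod 4, the ring of integers is ℤ[√319] with discriminant 4·319 = 1276.
587 ∤ 1276, so 587 is unramified.
Compute (319/587) via Euler: 319^((587-1)/2) mod 587 = 586, so (319/587) = -1.
d is a non-residue mod p, hence 587 remains inert in O_K.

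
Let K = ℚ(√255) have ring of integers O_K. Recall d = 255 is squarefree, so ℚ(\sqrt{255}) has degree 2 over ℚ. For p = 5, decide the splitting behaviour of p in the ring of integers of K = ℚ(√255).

255 mod 4 = 3, hence disc K = 4·255 = 1020 and O_K = ℤ[√255].
disc(K) = 1020 = 5·204, so p = 5 is ramified.

p ramifies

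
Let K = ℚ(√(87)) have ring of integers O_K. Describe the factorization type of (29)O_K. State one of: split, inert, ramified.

87 mod 4 = 3, hence disc K = 4·87 = 348 and O_K = ℤ[√87].
Ramification test: 29 | 348. The prime 29 ramifies in K.

29 is ramified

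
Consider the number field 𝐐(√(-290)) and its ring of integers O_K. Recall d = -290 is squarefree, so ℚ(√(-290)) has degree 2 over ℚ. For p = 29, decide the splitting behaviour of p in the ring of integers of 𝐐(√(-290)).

29 is ramified

Since -290 ≢ 1 mod 4, the ring of integers is ℤ[√-290] with discriminant 4·(-290) = -1160.
29 divides disc(K) = -1160, so 29 ramifies.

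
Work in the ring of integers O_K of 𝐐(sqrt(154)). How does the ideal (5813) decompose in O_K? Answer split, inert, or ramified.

splits completely

154 mod 4 = 2, hence disc K = 4·154 = 616 and O_K = ℤ[√154].
Since gcd(5813, 616) = 1 the prime 5813 does not ramify.
Euler's criterion: 154^2906 mod 5813 = 1. Thus (154|5813) = 1.
Legendre symbol 1 ⇒ 5813 is split.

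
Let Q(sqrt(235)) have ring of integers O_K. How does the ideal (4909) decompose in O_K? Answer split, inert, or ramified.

split

235 mod 4 = 3, hence disc K = 4·235 = 940 and O_K = ℤ[√235].
disc(K) = 940 is not divisible by 4909; 4909 is unramified.
(235/4909) = 235^2454 mod 4909 = 1, giving Legendre symbol 1.
(235/4909) = 1, so 4909 splits.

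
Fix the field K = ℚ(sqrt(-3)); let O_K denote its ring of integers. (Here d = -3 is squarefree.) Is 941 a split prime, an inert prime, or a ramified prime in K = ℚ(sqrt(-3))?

p is inert

-3 mod 4 = 1, hence disc K = -3 and O_K = ℤ[(1+√-3)/2].
Since gcd(941, -3) = 1 the prime 941 does not ramify.
(-3/941) = 938^470 mod 941 = 940, giving Legendre symbol -1.
d is a non-residue mod p, hence 941 remains inert in O_K.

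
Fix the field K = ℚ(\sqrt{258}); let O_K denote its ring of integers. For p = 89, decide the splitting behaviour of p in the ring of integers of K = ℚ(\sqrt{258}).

258 mod 4 = 2, hence disc K = 4·258 = 1032 and O_K = ℤ[√258].
89 ∤ 1032, so 89 is unramified.
Legendre symbol by Euler's criterion: (258/89) ≡ 258^44 ≡ 1 (mod 89), i.e. (258/89) = 1.
Legendre symbol 1 ⇒ 89 is split.

p splits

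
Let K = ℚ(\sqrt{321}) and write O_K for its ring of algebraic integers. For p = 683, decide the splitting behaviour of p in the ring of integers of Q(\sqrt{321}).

321 mod 4 = 1, hence disc K = 321 and O_K = ℤ[(1+√321)/2].
Since gcd(683, 321) = 1 the prime 683 does not ramify.
Compute (321/683) via Euler: 321^((683-1)/2) mod 683 = 682, so (321/683) = -1.
Legendre symbol -1 ⇒ 683 is inert.

683 remains inert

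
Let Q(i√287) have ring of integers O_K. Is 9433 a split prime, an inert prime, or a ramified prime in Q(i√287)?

9433 remains inert

-287 mod 4 = 1, hence disc K = -287 and O_K = ℤ[(1+√-287)/2].
9433 ∤ -287, so 9433 is unramified.
Compute (-287/9433) via Euler: 9146^((9433-1)/2) mod 9433 = 9432, so (-287/9433) = -1.
(-287/9433) = -1, so 9433 is inert.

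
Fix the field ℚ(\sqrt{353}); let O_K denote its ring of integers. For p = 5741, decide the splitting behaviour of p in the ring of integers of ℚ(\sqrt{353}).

353 mod 4 = 1, hence disc K = 353 and O_K = ℤ[(1+√353)/2].
5741 ∤ 353, so 5741 is unramified.
Euler's criterion: 353^2870 mod 5741 = 1. Thus (353|5741) = 1.
d is a quadratic residue mod p, hence 5741 splits in O_K.

split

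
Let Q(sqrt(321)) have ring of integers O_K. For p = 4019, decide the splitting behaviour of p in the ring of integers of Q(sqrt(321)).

d = 321 ≡ 1 (mod 4), so O_K = ℤ[(1+√321)/2] and disc(K) = d = 321.
4019 ∤ 321, so 4019 is unramified.
Legendre symbol by Euler's criterion: (321/4019) ≡ 321^2009 ≡ 1 (mod 4019), i.e. (321/4019) = 1.
(321/4019) = 1, so 4019 splits.

4019 splits in O_K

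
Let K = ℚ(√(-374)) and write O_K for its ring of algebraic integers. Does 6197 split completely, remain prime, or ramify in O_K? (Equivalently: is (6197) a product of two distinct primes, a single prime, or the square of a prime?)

inert — (6197) stays prime in O_K

-374 mod 4 = 2, hence disc K = 4·(-374) = -1496 and O_K = ℤ[√-374].
Since gcd(6197, -1496) = 1 the prime 6197 does not ramify.
(-374/6197) = 5823^3098 mod 6197 = 6196, giving Legendre symbol -1.
d is a non-residue mod p, hence 6197 remains inert in O_K.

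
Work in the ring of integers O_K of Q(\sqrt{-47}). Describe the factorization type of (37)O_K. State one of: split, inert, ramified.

-47 mod 4 = 1, hence disc K = -47 and O_K = ℤ[(1+√-47)/2].
37 ∤ -47, so 37 is unramified.
Legendre symbol by Euler's criterion: (-47/37) ≡ (-47)^18 ≡ 1 (mod 37), i.e. (-47/37) = 1.
(-47/37) = 1, so 37 splits.

split — (37) = 𝔭₁𝔭₂ with 𝔭₁ ≠ 𝔭₂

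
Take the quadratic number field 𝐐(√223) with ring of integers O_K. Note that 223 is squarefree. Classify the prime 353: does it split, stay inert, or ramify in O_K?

Since 223 ≢ 1 mod 4, the ring of integers is ℤ[√223] with discriminant 4·223 = 892.
353 ∤ 892, so 353 is unramified.
Compute (223/353) via Euler: 223^((353-1)/2) mod 353 = 1, so (223/353) = 1.
(223/353) = 1, so 353 splits.

split — (353) = 𝔭₁𝔭₂ with 𝔭₁ ≠ 𝔭₂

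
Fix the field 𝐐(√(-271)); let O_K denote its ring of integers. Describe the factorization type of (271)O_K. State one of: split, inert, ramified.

p ramifies

-271 mod 4 = 1, hence disc K = -271 and O_K = ℤ[(1+√-271)/2].
Ramification test: 271 | -271. The prime 271 ramifies in K.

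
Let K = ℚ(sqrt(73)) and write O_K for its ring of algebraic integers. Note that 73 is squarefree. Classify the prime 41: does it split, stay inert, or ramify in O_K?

d = 73 ≡ 1 (mod 4), so O_K = ℤ[(1+√73)/2] and disc(K) = d = 73.
Since gcd(41, 73) = 1 the prime 41 does not ramify.
Euler's criterion: 73^20 mod 41 = 1. Thus (73|41) = 1.
d is a quadratic residue mod p, hence 41 splits in O_K.

split — (41) = 𝔭₁𝔭₂ with 𝔭₁ ≠ 𝔭₂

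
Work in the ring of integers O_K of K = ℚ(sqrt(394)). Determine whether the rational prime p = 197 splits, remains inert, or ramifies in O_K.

p ramifies

d = 394 ≡ 2 (mod 4), so O_K = ℤ[√394] and disc(K) = 4d = 1576.
Ramification test: 197 | 1576. The prime 197 ramifies in K.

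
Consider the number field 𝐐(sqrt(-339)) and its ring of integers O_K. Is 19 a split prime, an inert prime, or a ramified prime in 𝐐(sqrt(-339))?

p is inert

d = -339 ≡ 1 (mod 4), so O_K = ℤ[(1+√-339)/2] and disc(K) = d = -339.
disc(K) = -339 is not divisible by 19; 19 is unramified.
(-339/19) = 3^9 mod 19 = 18, giving Legendre symbol -1.
d is a non-residue mod p, hence 19 remains inert in O_K.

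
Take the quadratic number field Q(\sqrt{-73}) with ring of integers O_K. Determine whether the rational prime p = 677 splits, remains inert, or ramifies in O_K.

Since -73 ≢ 1 mod 4, the ring of integers is ℤ[√-73] with discriminant 4·(-73) = -292.
677 ∤ -292, so 677 is unramified.
(-73/677) = 604^338 mod 677 = 676, giving Legendre symbol -1.
(-73/677) = -1, so 677 is inert.

inert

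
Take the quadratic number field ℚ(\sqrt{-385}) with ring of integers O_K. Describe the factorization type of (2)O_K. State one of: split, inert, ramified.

ramified

d = -385 ≡ 3 (mod 4), so O_K = ℤ[√-385] and disc(K) = 4d = -1540.
disc(K) = -1540 = 2·(-770), so p = 2 is ramified.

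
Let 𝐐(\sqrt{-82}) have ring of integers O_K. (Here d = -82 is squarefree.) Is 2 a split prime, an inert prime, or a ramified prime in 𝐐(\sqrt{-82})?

-82 mod 4 = 2, hence disc K = 4·(-82) = -328 and O_K = ℤ[√-82].
Ramification test: 2 | -328. The prime 2 ramifies in K.

p ramifies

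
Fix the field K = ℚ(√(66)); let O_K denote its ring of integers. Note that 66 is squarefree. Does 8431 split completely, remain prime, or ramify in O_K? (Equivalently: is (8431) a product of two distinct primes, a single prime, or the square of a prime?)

Since 66 ≢ 1 mod 4, the ring of integers is ℤ[√66] with discriminant 4·66 = 264.
disc(K) = 264 is not divisible by 8431; 8431 is unramified.
Euler's criterion: 66^4215 mod 8431 = 1. Thus (66|8431) = 1.
(66/8431) = 1, so 8431 splits.

splits completely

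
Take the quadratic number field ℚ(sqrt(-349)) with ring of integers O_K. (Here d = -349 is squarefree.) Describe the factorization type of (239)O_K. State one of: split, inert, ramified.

remains prime (inert)

-349 mod 4 = 3, hence disc K = 4·(-349) = -1396 and O_K = ℤ[√-349].
239 ∤ -1396, so 239 is unramified.
Euler's criterion: (-349)^119 mod 239 = 238. Thus (-349|239) = -1.
(-349/239) = -1, so 239 is inert.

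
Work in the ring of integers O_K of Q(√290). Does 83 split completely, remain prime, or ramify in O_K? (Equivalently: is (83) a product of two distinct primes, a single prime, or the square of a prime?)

split — (83) = 𝔭₁𝔭₂ with 𝔭₁ ≠ 𝔭₂

d = 290 ≡ 2 (mod 4), so O_K = ℤ[√290] and disc(K) = 4d = 1160.
disc(K) = 1160 is not divisible by 83; 83 is unramified.
Compute (290/83) via Euler: 41^((83-1)/2) mod 83 = 1, so (290/83) = 1.
d is a quadratic residue mod p, hence 83 splits in O_K.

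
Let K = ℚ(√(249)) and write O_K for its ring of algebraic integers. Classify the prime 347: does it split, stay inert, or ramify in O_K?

249 mod 4 = 1, hence disc K = 249 and O_K = ℤ[(1+√249)/2].
Since gcd(347, 249) = 1 the prime 347 does not ramify.
Compute (249/347) via Euler: 249^((347-1)/2) mod 347 = 1, so (249/347) = 1.
Legendre symbol 1 ⇒ 347 is split.

p splits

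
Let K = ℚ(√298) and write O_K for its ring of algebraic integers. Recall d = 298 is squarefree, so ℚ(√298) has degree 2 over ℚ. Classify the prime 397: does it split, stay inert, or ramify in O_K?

Since 298 ≢ 1 mod 4, the ring of integers is ℤ[√298] with discriminant 4·298 = 1192.
397 ∤ 1192, so 397 is unramified.
Compute (298/397) via Euler: 298^((397-1)/2) mod 397 = 1, so (298/397) = 1.
(298/397) = 1, so 397 splits.

splits completely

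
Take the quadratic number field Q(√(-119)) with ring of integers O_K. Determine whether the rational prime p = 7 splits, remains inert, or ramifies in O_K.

ramified — (7) = 𝔭²

Since -119 ≡ 1 mod 4, the ring of integers is ℤ[(1+√-119)/2] with discriminant -119.
7 divides disc(K) = -119, so 7 ramifies.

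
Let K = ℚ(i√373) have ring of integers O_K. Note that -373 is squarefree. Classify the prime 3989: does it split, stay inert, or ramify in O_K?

split

Since -373 ≢ 1 mod 4, the ring of integers is ℤ[√-373] with discriminant 4·(-373) = -1492.
Since gcd(3989, -1492) = 1 the prime 3989 does not ramify.
Euler's criterion: (-373)^1994 mod 3989 = 1. Thus (-373|3989) = 1.
Legendre symbol 1 ⇒ 3989 is split.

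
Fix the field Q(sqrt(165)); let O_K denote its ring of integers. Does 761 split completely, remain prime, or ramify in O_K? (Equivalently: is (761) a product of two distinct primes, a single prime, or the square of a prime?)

Since 165 ≡ 1 mod 4, the ring of integers is ℤ[(1+√165)/2] with discriminant 165.
761 ∤ 165, so 761 is unramified.
Compute (165/761) via Euler: 165^((761-1)/2) mod 761 = 1, so (165/761) = 1.
(165/761) = 1, so 761 splits.

p splits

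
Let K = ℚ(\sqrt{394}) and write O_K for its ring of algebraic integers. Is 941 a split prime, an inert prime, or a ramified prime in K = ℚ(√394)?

split — (941) = 𝔭₁𝔭₂ with 𝔭₁ ≠ 𝔭₂

394 mod 4 = 2, hence disc K = 4·394 = 1576 and O_K = ℤ[√394].
Since gcd(941, 1576) = 1 the prime 941 does not ramify.
(394/941) = 394^470 mod 941 = 1, giving Legendre symbol 1.
Legendre symbol 1 ⇒ 941 is split.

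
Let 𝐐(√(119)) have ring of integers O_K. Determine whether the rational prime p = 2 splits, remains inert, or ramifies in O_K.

2 is ramified

d = 119 ≡ 3 (mod 4), so O_K = ℤ[√119] and disc(K) = 4d = 476.
disc(K) = 476 = 2·238, so p = 2 is ramified.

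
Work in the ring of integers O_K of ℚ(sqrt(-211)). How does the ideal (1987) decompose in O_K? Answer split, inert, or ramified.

Since -211 ≡ 1 mod 4, the ring of integers is ℤ[(1+√-211)/2] with discriminant -211.
disc(K) = -211 is not divisible by 1987; 1987 is unramified.
Legendre symbol by Euler's criterion: (-211/1987) ≡ (-211)^993 ≡ 1986 (mod 1987), i.e. (-211/1987) = -1.
d is a non-residue mod p, hence 1987 remains inert in O_K.

1987 remains inert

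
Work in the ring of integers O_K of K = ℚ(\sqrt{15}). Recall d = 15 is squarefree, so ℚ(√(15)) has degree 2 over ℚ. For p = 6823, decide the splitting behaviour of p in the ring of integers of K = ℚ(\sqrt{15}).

Since 15 ≢ 1 mod 4, the ring of integers is ℤ[√15] with discriminant 4·15 = 60.
disc(K) = 60 is not divisible by 6823; 6823 is unramified.
Legendre symbol by Euler's criterion: (15/6823) ≡ 15^3411 ≡ 1 (mod 6823), i.e. (15/6823) = 1.
Legendre symbol 1 ⇒ 6823 is split.

splits completely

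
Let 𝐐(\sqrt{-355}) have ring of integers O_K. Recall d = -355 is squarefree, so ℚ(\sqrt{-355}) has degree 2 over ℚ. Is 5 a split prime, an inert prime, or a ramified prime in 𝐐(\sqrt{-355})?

d = -355 ≡ 1 (mod 4), so O_K = ℤ[(1+√-355)/2] and disc(K) = d = -355.
5 divides disc(K) = -355, so 5 ramifies.

ramified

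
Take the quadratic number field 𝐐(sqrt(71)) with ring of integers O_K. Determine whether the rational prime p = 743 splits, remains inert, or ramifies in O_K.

split — (743) = 𝔭₁𝔭₂ with 𝔭₁ ≠ 𝔭₂

Since 71 ≢ 1 mod 4, the ring of integers is ℤ[√71] with discriminant 4·71 = 284.
Since gcd(743, 284) = 1 the prime 743 does not ramify.
Compute (71/743) via Euler: 71^((743-1)/2) mod 743 = 1, so (71/743) = 1.
Legendre symbol 1 ⇒ 743 is split.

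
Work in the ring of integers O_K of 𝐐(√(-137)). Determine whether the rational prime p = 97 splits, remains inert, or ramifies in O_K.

Since -137 ≢ 1 mod 4, the ring of integers is ℤ[√-137] with discriminant 4·(-137) = -548.
97 ∤ -548, so 97 is unramified.
(-137/97) = 57^48 mod 97 = 96, giving Legendre symbol -1.
(-137/97) = -1, so 97 is inert.

97 remains inert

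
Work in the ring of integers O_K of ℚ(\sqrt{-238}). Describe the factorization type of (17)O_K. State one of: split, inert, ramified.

p ramifies

d = -238 ≡ 2 (mod 4), so O_K = ℤ[√-238] and disc(K) = 4d = -952.
Ramification test: 17 | -952. The prime 17 ramifies in K.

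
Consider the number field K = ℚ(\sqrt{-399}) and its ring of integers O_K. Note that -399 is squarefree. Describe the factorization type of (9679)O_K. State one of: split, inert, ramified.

d = -399 ≡ 1 (mod 4), so O_K = ℤ[(1+√-399)/2] and disc(K) = d = -399.
9679 ∤ -399, so 9679 is unramified.
Compute (-399/9679) via Euler: 9280^((9679-1)/2) mod 9679 = 1, so (-399/9679) = 1.
Legendre symbol 1 ⇒ 9679 is split.

p splits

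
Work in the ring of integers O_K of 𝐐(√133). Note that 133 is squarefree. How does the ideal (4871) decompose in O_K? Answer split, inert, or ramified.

Since 133 ≡ 1 mod 4, the ring of integers is ℤ[(1+√133)/2] with discriminant 133.
disc(K) = 133 is not divisible by 4871; 4871 is unramified.
Compute (133/4871) via Euler: 133^((4871-1)/2) mod 4871 = 4870, so (133/4871) = -1.
Legendre symbol -1 ⇒ 4871 is inert.

inert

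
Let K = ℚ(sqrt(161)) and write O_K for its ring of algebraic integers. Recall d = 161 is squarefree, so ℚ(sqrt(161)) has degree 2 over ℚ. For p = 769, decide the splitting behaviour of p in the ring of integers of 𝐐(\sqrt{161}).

split — (769) = 𝔭₁𝔭₂ with 𝔭₁ ≠ 𝔭₂

Since 161 ≡ 1 mod 4, the ring of integers is ℤ[(1+√161)/2] with discriminant 161.
769 ∤ 161, so 769 is unramified.
(161/769) = 161^384 mod 769 = 1, giving Legendre symbol 1.
Legendre symbol 1 ⇒ 769 is split.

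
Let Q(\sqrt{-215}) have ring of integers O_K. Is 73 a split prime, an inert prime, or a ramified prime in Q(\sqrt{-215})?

d = -215 ≡ 1 (mod 4), so O_K = ℤ[(1+√-215)/2] and disc(K) = d = -215.
disc(K) = -215 is not divisible by 73; 73 is unramified.
Compute (-215/73) via Euler: 4^((73-1)/2) mod 73 = 1, so (-215/73) = 1.
(-215/73) = 1, so 73 splits.

p splits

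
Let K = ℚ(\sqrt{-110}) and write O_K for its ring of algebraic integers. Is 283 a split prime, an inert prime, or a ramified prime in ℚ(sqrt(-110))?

Since -110 ≢ 1 mod 4, the ring of integers is ℤ[√-110] with discriminant 4·(-110) = -440.
disc(K) = -440 is not divisible by 283; 283 is unramified.
Compute (-110/283) via Euler: 173^((283-1)/2) mod 283 = 282, so (-110/283) = -1.
Legendre symbol -1 ⇒ 283 is inert.

inert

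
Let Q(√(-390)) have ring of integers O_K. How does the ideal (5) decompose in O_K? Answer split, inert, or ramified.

-390 mod 4 = 2, hence disc K = 4·(-390) = -1560 and O_K = ℤ[√-390].
disc(K) = -1560 = 5·(-312), so p = 5 is ramified.

ramified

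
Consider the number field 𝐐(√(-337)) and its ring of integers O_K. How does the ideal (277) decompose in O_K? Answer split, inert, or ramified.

remains prime (inert)

d = -337 ≡ 3 (mod 4), so O_K = ℤ[√-337] and disc(K) = 4d = -1348.
disc(K) = -1348 is not divisible by 277; 277 is unramified.
Legendre symbol by Euler's criterion: (-337/277) ≡ (-337)^138 ≡ 276 (mod 277), i.e. (-337/277) = -1.
(-337/277) = -1, so 277 is inert.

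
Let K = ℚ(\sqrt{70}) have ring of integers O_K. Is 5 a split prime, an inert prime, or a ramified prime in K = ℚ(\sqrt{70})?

Since 70 ≢ 1 mod 4, the ring of integers is ℤ[√70] with discriminant 4·70 = 280.
5 divides disc(K) = 280, so 5 ramifies.

ramified — (5) = 𝔭²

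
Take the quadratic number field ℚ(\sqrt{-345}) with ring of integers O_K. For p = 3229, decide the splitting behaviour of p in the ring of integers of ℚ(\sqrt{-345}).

split — (3229) = 𝔭₁𝔭₂ with 𝔭₁ ≠ 𝔭₂

d = -345 ≡ 3 (mod 4), so O_K = ℤ[√-345] and disc(K) = 4d = -1380.
disc(K) = -1380 is not divisible by 3229; 3229 is unramified.
Legendre symbol by Euler's criterion: (-345/3229) ≡ (-345)^1614 ≡ 1 (mod 3229), i.e. (-345/3229) = 1.
Legendre symbol 1 ⇒ 3229 is split.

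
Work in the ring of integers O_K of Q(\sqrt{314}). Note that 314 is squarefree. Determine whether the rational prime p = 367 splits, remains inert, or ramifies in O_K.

Since 314 ≢ 1 mod 4, the ring of integers is ℤ[√314] with discriminant 4·314 = 1256.
Since gcd(367, 1256) = 1 the prime 367 does not ramify.
Euler's criterion: 314^183 mod 367 = 366. Thus (314|367) = -1.
Legendre symbol -1 ⇒ 367 is inert.

p is inert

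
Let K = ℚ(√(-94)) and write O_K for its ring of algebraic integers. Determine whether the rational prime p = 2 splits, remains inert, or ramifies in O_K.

2 is ramified

Since -94 ≢ 1 mod 4, the ring of integers is ℤ[√-94] with discriminant 4·(-94) = -376.
2 divides disc(K) = -376, so 2 ramifies.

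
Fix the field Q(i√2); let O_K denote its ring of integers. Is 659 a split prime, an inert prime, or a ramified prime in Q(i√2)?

split

d = -2 ≡ 2 (mod 4), so O_K = ℤ[√-2] and disc(K) = 4d = -8.
659 ∤ -8, so 659 is unramified.
Legendre symbol by Euler's criterion: (-2/659) ≡ (-2)^329 ≡ 1 (mod 659), i.e. (-2/659) = 1.
d is a quadratic residue mod p, hence 659 splits in O_K.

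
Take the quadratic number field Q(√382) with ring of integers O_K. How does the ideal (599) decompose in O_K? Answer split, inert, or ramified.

d = 382 ≡ 2 (mod 4), so O_K = ℤ[√382] and disc(K) = 4d = 1528.
Since gcd(599, 1528) = 1 the prime 599 does not ramify.
Legendre symbol by Euler's criterion: (382/599) ≡ 382^299 ≡ 598 (mod 599), i.e. (382/599) = -1.
d is a non-residue mod p, hence 599 remains inert in O_K.

inert — (599) stays prime in O_K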